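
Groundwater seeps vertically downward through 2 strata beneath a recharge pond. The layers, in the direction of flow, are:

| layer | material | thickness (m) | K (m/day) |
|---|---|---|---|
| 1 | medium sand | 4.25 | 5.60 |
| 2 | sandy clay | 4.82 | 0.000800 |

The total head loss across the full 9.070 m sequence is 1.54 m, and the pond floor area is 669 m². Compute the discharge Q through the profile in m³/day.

0.171

Flow is perpendicular to layering, so the layers act in series and the equivalent K is the thickness-weighted harmonic mean.
Total thickness L = 4.25 + 4.82 = 9.070 m.
Σ(b_i/K_i) = 4.25/5.60 + 4.82/0.000800 = 6026 d.
K_eq = L / Σ(b_i/K_i) = 9.070 / 6026 = 0.001505 m/day.
Q = K_eq · A · (Δh/L) = 0.001505 × 669 × (1.54/9.070) = 0.1710 m³/day.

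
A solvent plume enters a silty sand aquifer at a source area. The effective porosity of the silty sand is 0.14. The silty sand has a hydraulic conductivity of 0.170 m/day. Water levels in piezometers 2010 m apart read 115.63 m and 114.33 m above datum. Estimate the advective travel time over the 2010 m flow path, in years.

7010

Hydraulic gradient i = (115.63 − 114.33) / 2010 = 1.3 / 2010 = 0.0006468.
Darcy flux q = K · i = 0.1700 × 0.0006468 = 0.0001100 m/day.
Seepage velocity v = q / n_e = 0.0001100 / 0.14 = 0.0007854 m/day.
Travel time t = L / v = 2010 / 0.0007854 = 2.559e+06 days = 7007 years.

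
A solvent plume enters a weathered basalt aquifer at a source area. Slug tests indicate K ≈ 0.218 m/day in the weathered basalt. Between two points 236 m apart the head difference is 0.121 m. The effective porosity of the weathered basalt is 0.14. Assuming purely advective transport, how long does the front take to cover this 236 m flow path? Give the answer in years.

Hydraulic gradient i = Δh / L = 0.121 / 236 = 0.0005127.
Darcy flux q = K · i = 0.2180 × 0.0005127 = 0.0001118 m/day.
Seepage velocity v = q / n_e = 0.0001118 / 0.14 = 0.0007984 m/day.
Travel time t = L / v = 236 / 0.0007984 = 2.956e+05 days = 809.3 years.

809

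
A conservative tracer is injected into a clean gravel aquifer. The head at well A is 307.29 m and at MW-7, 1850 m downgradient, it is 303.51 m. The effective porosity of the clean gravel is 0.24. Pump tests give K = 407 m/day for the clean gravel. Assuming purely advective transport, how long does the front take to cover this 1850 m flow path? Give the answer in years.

1.46

Hydraulic gradient i = (307.29 − 303.51) / 1850 = 3.78 / 1850 = 0.002043.
Darcy flux q = K · i = 407.0 × 0.002043 = 0.8316 m/day.
Seepage velocity v = q / n_e = 0.8316 / 0.24 = 3.465 m/day.
Travel time t = L / v = 1850 / 3.465 = 533.9 days = 1.462 years.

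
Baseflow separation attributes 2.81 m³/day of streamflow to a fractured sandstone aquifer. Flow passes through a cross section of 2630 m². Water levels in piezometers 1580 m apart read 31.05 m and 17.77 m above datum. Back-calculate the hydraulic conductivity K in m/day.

Hydraulic gradient i = (31.05 − 17.77) / 1580 = 13.28 / 1580 = 0.008405.
From Q = K·A·i, K = Q / (A·i) = 2.81 / (2630 × 0.008405) = 0.1271 m/day.

0.127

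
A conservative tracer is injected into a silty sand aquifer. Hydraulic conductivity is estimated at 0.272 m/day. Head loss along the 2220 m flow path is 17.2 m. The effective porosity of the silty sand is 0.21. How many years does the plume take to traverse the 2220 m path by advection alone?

606

Hydraulic gradient i = Δh / L = 17.2 / 2220 = 0.007748.
Darcy flux q = K · i = 0.2720 × 0.007748 = 0.002107 m/day.
Seepage velocity v = q / n_e = 0.002107 / 0.21 = 0.01004 m/day.
Travel time t = L / v = 2220 / 0.01004 = 2.212e+05 days = 605.7 years.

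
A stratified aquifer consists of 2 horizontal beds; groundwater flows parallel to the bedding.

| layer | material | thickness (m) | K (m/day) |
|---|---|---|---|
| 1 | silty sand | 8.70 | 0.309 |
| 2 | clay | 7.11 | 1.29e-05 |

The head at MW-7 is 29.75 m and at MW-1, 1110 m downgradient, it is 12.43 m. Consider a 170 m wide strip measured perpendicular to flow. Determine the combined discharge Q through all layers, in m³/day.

7.13

Flow is parallel to layering, so each bed carries its own Darcy discharge and the transmissivities add.
Σ(K_i·b_i) = 0.309×8.70 + 1.29e-05×7.11 = 2.688 m²/day.
Hydraulic gradient i = (29.75 − 12.43) / 1110 = 17.32 / 1110 = 0.01560.
Q = Σ(K_i·b_i) · W · i = 2.688 × 170 × 0.01560 = 7.131 m³/day.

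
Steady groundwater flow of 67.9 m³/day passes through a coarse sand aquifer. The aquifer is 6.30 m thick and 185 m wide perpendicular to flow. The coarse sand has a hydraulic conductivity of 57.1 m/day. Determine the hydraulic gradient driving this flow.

Cross-sectional area A = 185 × 6.30 = 1166 m².
From Q = K·A·i, i = Q / (K·A) = 67.9 / (57.10 × 1166) = 0.001020.

0.00102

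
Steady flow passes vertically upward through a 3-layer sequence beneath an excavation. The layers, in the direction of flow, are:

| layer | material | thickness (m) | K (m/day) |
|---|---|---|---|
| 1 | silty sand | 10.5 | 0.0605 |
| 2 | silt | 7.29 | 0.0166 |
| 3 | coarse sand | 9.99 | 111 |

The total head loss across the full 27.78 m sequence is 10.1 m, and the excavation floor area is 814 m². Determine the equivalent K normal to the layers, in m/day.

0.0453

Flow is perpendicular to layering, so the layers act in series and the equivalent K is the thickness-weighted harmonic mean.
Total thickness L = 10.5 + 7.29 + 9.99 = 27.78 m.
Σ(b_i/K_i) = 10.5/0.0605 + 7.29/0.0166 + 9.99/111 = 612.8 d.
K_eq = L / Σ(b_i/K_i) = 27.78 / 612.8 = 0.04533 m/day.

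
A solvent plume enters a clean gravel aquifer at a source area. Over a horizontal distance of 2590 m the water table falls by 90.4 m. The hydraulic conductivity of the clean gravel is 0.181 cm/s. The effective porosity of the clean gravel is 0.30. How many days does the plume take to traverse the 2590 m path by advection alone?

142

Convert K: 0.181 cm/s × 864 = 156.4 m/day.
Hydraulic gradient i = Δh / L = 90.4 / 2590 = 0.03490.
Darcy flux q = K · i = 156.4 × 0.03490 = 5.458 m/day.
Seepage velocity v = q / n_e = 5.458 / 0.30 = 18.19 m/day.
Travel time t = L / v = 2590 / 18.19 = 142.4 days.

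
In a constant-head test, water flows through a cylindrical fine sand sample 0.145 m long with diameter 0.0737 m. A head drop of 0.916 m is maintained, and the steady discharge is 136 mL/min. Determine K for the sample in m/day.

7.27

Cross-sectional area A = π·(d/2)² = π × (0.0737/2)² = 0.004266 m².
Convert discharge: 136 mL/min = 2.267e-06 m³/s.
Darcy's law rearranged: K = Q·L / (A·Δh) = 2.267e-06 × 0.145 / (0.004266 × 0.916) = 8.411e-05 m/s = 7.267 m/day.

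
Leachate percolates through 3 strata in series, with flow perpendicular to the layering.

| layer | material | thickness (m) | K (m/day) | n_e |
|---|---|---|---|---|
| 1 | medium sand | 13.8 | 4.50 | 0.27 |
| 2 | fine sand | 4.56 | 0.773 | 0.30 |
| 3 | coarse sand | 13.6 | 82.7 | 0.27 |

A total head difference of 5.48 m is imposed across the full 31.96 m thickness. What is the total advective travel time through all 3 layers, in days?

14.6

With flow normal to the layers, continuity requires the same specific discharge q through every layer.
Σ(b_i/K_i) = 13.8/4.50 + 4.56/0.773 + 13.6/82.7 = 9.130 d.
q = Δh / Σ(b_i/K_i) = 5.48 / 9.130 = 0.6002 m/day.
In each layer the seepage velocity is v_i = q/n_i, so the layer transit time is t_i = b_i·n_i / q:
  layer 1 (medium sand): t_1 = 13.8 × 0.27 / 0.6002 = 6.208 d
  layer 2 (fine sand): t_2 = 4.56 × 0.30 / 0.6002 = 2.279 d
  layer 3 (coarse sand): t_3 = 13.6 × 0.27 / 0.6002 = 6.118 d
Total t = Σ t_i = 14.61 days.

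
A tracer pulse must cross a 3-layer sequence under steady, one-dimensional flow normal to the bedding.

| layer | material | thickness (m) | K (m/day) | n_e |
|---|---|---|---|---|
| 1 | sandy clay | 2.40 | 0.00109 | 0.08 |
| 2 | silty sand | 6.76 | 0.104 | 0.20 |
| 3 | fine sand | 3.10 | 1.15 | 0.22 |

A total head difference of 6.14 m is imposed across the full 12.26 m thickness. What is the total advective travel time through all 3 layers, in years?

2.25

With flow normal to the layers, continuity requires the same specific discharge q through every layer.
Σ(b_i/K_i) = 2.40/0.00109 + 6.76/0.104 + 3.10/1.15 = 2270 d.
q = Δh / Σ(b_i/K_i) = 6.14 / 2270 = 0.002705 m/day.
In each layer the seepage velocity is v_i = q/n_i, so the layer transit time is t_i = b_i·n_i / q:
  layer 1 (sandy clay): t_1 = 2.40 × 0.08 / 0.002705 = 70.97 d
  layer 2 (silty sand): t_2 = 6.76 × 0.20 / 0.002705 = 499.7 d
  layer 3 (fine sand): t_3 = 3.10 × 0.22 / 0.002705 = 252.1 d
Total t = Σ t_i = 822.8 days = 2.253 years.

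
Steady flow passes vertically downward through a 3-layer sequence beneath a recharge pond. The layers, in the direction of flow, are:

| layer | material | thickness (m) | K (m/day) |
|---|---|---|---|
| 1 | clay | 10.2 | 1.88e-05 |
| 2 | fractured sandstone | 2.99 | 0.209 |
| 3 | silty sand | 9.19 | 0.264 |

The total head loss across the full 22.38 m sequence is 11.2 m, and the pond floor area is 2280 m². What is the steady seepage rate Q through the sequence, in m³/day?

0.0471

Flow is perpendicular to layering, so the layers act in series and the equivalent K is the thickness-weighted harmonic mean.
Total thickness L = 10.2 + 2.99 + 9.19 = 22.38 m.
Σ(b_i/K_i) = 10.2/1.88e-05 + 2.99/0.209 + 9.19/0.264 = 5.426e+05 d.
K_eq = L / Σ(b_i/K_i) = 22.38 / 5.426e+05 = 4.125e-05 m/day.
Q = K_eq · A · (Δh/L) = 4.125e-05 × 2280 × (11.2/22.38) = 0.04706 m³/day.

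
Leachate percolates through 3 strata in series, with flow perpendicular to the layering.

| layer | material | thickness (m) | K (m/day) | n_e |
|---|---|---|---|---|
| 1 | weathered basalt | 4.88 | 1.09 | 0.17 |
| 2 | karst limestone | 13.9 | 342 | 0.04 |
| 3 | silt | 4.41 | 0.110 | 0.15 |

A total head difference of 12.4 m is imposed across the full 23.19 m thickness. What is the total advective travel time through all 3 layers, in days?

With flow normal to the layers, continuity requires the same specific discharge q through every layer.
Σ(b_i/K_i) = 4.88/1.09 + 13.9/342 + 4.41/0.110 = 44.61 d.
q = Δh / Σ(b_i/K_i) = 12.4 / 44.61 = 0.2780 m/day.
In each layer the seepage velocity is v_i = q/n_i, so the layer transit time is t_i = b_i·n_i / q:
  layer 1 (weathered basalt): t_1 = 4.88 × 0.17 / 0.2780 = 2.984 d
  layer 2 (karst limestone): t_2 = 13.9 × 0.04 / 0.2780 = 2.000 d
  layer 3 (silt): t_3 = 4.41 × 0.15 / 0.2780 = 2.380 d
Total t = Σ t_i = 7.364 days.

7.36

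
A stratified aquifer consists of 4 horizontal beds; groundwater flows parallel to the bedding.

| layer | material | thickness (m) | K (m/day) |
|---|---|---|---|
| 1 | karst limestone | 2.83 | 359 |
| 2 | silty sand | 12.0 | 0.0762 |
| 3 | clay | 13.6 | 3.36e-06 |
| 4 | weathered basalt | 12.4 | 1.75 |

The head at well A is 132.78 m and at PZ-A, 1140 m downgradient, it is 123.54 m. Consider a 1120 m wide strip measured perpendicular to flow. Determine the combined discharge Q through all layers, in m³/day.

9430

Flow is parallel to layering, so each bed carries its own Darcy discharge and the transmissivities add.
Σ(K_i·b_i) = 359×2.83 + 0.0762×12.0 + 3.36e-06×13.6 + 1.75×12.4 = 1039 m²/day.
Hydraulic gradient i = (132.78 − 123.54) / 1140 = 9.24 / 1140 = 0.008105.
Q = Σ(K_i·b_i) · W · i = 1039 × 1120 × 0.008105 = 9428 m³/day.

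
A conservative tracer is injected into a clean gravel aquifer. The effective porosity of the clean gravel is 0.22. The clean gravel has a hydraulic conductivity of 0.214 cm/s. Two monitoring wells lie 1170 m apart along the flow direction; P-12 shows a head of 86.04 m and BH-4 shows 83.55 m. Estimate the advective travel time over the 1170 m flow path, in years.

Convert K: 0.214 cm/s × 864 = 184.9 m/day.
Hydraulic gradient i = (86.04 − 83.55) / 1170 = 2.49 / 1170 = 0.002128.
Darcy flux q = K · i = 184.9 × 0.002128 = 0.3935 m/day.
Seepage velocity v = q / n_e = 0.3935 / 0.22 = 1.789 m/day.
Travel time t = L / v = 1170 / 1.789 = 654.1 days = 1.791 years.

1.79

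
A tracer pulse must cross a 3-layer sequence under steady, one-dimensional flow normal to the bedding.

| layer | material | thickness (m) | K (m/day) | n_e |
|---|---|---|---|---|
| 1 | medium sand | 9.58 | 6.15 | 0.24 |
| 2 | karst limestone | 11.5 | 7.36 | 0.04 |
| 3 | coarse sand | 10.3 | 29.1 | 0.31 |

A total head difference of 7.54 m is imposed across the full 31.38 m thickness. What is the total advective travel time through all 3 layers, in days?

2.74

With flow normal to the layers, continuity requires the same specific discharge q through every layer.
Σ(b_i/K_i) = 9.58/6.15 + 11.5/7.36 + 10.3/29.1 = 3.474 d.
q = Δh / Σ(b_i/K_i) = 7.54 / 3.474 = 2.170 m/day.
In each layer the seepage velocity is v_i = q/n_i, so the layer transit time is t_i = b_i·n_i / q:
  layer 1 (medium sand): t_1 = 9.58 × 0.24 / 2.170 = 1.059 d
  layer 2 (karst limestone): t_2 = 11.5 × 0.04 / 2.170 = 0.2120 d
  layer 3 (coarse sand): t_3 = 10.3 × 0.31 / 2.170 = 1.471 d
Total t = Σ t_i = 2.743 days.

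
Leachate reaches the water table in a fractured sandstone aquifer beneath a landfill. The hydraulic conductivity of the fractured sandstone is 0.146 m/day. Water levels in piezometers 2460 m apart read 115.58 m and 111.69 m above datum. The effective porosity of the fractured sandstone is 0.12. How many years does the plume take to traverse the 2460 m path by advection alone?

Hydraulic gradient i = (115.58 − 111.69) / 2460 = 3.89 / 2460 = 0.001581.
Darcy flux q = K · i = 0.1460 × 0.001581 = 0.0002309 m/day.
Seepage velocity v = q / n_e = 0.0002309 / 0.12 = 0.001924 m/day.
Travel time t = L / v = 2460 / 0.001924 = 1.279e+06 days = 3501 years.

3500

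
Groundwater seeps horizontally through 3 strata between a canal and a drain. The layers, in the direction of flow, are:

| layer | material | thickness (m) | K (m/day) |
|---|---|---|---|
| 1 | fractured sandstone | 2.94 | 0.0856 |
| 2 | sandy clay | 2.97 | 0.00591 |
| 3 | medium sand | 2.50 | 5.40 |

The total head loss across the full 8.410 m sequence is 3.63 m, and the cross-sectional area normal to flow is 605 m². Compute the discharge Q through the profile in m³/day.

Flow is perpendicular to layering, so the layers act in series and the equivalent K is the thickness-weighted harmonic mean.
Total thickness L = 2.94 + 2.97 + 2.50 = 8.410 m.
Σ(b_i/K_i) = 2.94/0.0856 + 2.97/0.00591 + 2.50/5.40 = 537.3 d.
K_eq = L / Σ(b_i/K_i) = 8.410 / 537.3 = 0.01565 m/day.
Q = K_eq · A · (Δh/L) = 0.01565 × 605 × (3.63/8.410) = 4.087 m³/day.

4.09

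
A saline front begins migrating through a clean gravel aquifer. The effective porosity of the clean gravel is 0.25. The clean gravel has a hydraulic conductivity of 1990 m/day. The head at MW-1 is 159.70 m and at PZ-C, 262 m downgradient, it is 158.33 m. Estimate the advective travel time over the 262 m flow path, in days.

Hydraulic gradient i = (159.70 − 158.33) / 262 = 1.37 / 262 = 0.005229.
Darcy flux q = K · i = 1990 × 0.005229 = 10.41 m/day.
Seepage velocity v = q / n_e = 10.41 / 0.25 = 41.62 m/day.
Travel time t = L / v = 262 / 41.62 = 6.295 days.

6.29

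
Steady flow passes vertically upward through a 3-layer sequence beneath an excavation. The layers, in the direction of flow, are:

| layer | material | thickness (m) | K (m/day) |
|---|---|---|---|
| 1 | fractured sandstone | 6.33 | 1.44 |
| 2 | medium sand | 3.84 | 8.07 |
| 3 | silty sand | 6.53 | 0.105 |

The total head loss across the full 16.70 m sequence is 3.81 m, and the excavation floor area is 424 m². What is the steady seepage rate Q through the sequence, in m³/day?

24.1

Flow is perpendicular to layering, so the layers act in series and the equivalent K is the thickness-weighted harmonic mean.
Total thickness L = 6.33 + 3.84 + 6.53 = 16.70 m.
Σ(b_i/K_i) = 6.33/1.44 + 3.84/8.07 + 6.53/0.105 = 67.06 d.
K_eq = L / Σ(b_i/K_i) = 16.70 / 67.06 = 0.2490 m/day.
Q = K_eq · A · (Δh/L) = 0.2490 × 424 × (3.81/16.70) = 24.09 m³/day.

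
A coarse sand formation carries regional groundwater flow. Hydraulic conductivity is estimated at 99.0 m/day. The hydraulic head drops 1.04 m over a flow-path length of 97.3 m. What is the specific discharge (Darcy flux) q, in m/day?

Hydraulic gradient i = Δh / L = 1.04 / 97.3 = 0.01069.
Specific discharge q = K · i = 99.00 × 0.01069 = 1.058 m/day.

1.06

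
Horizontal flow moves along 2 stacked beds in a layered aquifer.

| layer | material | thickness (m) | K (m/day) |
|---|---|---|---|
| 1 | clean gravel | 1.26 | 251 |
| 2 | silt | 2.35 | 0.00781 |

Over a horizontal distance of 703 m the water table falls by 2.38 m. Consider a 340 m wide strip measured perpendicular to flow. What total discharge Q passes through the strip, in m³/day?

364

Flow is parallel to layering, so each bed carries its own Darcy discharge and the transmissivities add.
Σ(K_i·b_i) = 251×1.26 + 0.00781×2.35 = 316.3 m²/day.
Hydraulic gradient i = Δh / L = 2.38 / 703 = 0.003385.
Q = Σ(K_i·b_i) · W · i = 316.3 × 340 × 0.003385 = 364.1 m³/day.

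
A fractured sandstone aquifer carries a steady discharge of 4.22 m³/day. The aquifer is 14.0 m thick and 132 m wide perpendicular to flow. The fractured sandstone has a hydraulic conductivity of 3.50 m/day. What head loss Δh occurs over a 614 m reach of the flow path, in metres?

0.401

Cross-sectional area A = 132 × 14.0 = 1848 m².
From Q = K·A·i, i = Q / (K·A) = 4.22 / (3.500 × 1848) = 0.0006524.
Head loss Δh = i · L = 0.0006524 × 614 = 0.4006 m.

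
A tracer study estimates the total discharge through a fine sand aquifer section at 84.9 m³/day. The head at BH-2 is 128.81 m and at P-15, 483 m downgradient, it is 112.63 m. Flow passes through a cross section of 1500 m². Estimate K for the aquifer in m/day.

Hydraulic gradient i = (128.81 − 112.63) / 483 = 16.18 / 483 = 0.03350.
From Q = K·A·i, K = Q / (A·i) = 84.9 / (1500 × 0.03350) = 1.690 m/day.

1.69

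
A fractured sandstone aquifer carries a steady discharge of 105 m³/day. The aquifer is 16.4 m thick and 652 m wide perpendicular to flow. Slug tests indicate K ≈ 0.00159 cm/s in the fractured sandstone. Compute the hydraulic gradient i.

Convert K: 0.00159 cm/s × 864 = 1.374 m/day.
Cross-sectional area A = 652 × 16.4 = 10693 m².
From Q = K·A·i, i = Q / (K·A) = 105 / (1.374 × 10693) = 0.007148.

0.00715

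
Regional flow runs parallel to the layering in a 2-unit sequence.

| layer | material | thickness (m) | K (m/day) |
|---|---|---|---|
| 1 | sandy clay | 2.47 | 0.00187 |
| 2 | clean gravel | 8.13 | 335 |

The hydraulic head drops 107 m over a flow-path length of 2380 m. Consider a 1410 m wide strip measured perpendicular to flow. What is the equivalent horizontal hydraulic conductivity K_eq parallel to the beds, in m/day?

257

Flow is parallel to layering, so each bed carries its own Darcy discharge and the transmissivities add.
Σ(K_i·b_i) = 0.00187×2.47 + 335×8.13 = 2724 m²/day.
Total thickness b = 10.60 m, so K_eq = Σ(K_i·b_i)/b = 256.9 m/day.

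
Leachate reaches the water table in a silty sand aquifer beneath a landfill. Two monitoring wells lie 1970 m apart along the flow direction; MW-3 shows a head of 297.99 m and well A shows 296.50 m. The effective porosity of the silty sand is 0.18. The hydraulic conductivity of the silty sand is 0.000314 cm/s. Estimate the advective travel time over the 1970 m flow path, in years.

Convert K: 0.000314 cm/s × 864 = 0.2713 m/day.
Hydraulic gradient i = (297.99 − 296.50) / 1970 = 1.49 / 1970 = 0.0007563.
Darcy flux q = K · i = 0.2713 × 0.0007563 = 0.0002052 m/day.
Seepage velocity v = q / n_e = 0.0002052 / 0.18 = 0.001140 m/day.
Travel time t = L / v = 1970 / 0.001140 = 1.728e+06 days = 4731 years.

4730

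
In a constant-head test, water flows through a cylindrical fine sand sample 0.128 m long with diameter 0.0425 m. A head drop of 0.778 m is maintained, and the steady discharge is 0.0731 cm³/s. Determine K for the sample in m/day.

0.732

Cross-sectional area A = π·(d/2)² = π × (0.0425/2)² = 0.001419 m².
Convert discharge: 0.0731 cm³/s = 7.310e-08 m³/s.
Darcy's law rearranged: K = Q·L / (A·Δh) = 7.310e-08 × 0.128 / (0.001419 × 0.778) = 8.478e-06 m/s = 0.7325 m/day.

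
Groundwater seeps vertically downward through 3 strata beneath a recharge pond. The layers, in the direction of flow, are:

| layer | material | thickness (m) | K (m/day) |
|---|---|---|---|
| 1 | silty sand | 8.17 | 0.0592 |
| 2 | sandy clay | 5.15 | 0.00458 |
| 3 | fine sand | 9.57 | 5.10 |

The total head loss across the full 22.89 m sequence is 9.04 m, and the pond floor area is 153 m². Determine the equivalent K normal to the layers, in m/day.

0.0181

Flow is perpendicular to layering, so the layers act in series and the equivalent K is the thickness-weighted harmonic mean.
Total thickness L = 8.17 + 5.15 + 9.57 = 22.89 m.
Σ(b_i/K_i) = 8.17/0.0592 + 5.15/0.00458 + 9.57/5.10 = 1264 d.
K_eq = L / Σ(b_i/K_i) = 22.89 / 1264 = 0.01810 m/day.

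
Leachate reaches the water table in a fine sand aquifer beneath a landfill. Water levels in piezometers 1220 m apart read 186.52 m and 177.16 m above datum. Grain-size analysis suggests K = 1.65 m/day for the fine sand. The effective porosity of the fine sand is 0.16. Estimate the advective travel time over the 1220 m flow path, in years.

Hydraulic gradient i = (186.52 − 177.16) / 1220 = 9.36 / 1220 = 0.007672.
Darcy flux q = K · i = 1.650 × 0.007672 = 0.01266 m/day.
Seepage velocity v = q / n_e = 0.01266 / 0.16 = 0.07912 m/day.
Travel time t = L / v = 1220 / 0.07912 = 15420 days = 42.22 years.

42.2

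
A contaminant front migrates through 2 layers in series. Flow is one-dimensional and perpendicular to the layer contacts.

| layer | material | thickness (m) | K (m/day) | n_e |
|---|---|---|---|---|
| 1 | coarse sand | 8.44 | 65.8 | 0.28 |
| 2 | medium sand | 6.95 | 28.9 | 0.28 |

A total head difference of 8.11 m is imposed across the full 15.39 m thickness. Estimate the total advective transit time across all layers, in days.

With flow normal to the layers, continuity requires the same specific discharge q through every layer.
Σ(b_i/K_i) = 8.44/65.8 + 6.95/28.9 = 0.3688 d.
q = Δh / Σ(b_i/K_i) = 8.11 / 0.3688 = 21.99 m/day.
In each layer the seepage velocity is v_i = q/n_i, so the layer transit time is t_i = b_i·n_i / q:
  layer 1 (coarse sand): t_1 = 8.44 × 0.28 / 21.99 = 0.1075 d
  layer 2 (medium sand): t_2 = 6.95 × 0.28 / 21.99 = 0.08848 d
Total t = Σ t_i = 0.1959 days.

0.196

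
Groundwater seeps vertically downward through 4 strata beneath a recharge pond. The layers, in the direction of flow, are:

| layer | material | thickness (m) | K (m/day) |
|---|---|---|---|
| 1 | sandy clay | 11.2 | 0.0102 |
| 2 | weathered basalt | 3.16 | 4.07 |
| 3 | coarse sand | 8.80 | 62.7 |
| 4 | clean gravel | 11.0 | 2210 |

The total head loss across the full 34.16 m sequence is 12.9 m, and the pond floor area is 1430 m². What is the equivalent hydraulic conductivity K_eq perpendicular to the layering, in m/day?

Flow is perpendicular to layering, so the layers act in series and the equivalent K is the thickness-weighted harmonic mean.
Total thickness L = 11.2 + 3.16 + 8.80 + 11.0 = 34.16 m.
Σ(b_i/K_i) = 11.2/0.0102 + 3.16/4.07 + 8.80/62.7 + 11.0/2210 = 1099 d.
K_eq = L / Σ(b_i/K_i) = 34.16 / 1099 = 0.03108 m/day.

0.0311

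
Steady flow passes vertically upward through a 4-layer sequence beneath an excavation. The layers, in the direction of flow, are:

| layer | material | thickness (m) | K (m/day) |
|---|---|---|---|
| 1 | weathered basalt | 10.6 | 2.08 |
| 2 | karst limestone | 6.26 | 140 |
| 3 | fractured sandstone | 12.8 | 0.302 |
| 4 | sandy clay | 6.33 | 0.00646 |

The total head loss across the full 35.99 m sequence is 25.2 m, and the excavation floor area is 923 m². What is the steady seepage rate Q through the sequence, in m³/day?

22.6

Flow is perpendicular to layering, so the layers act in series and the equivalent K is the thickness-weighted harmonic mean.
Total thickness L = 10.6 + 6.26 + 12.8 + 6.33 = 35.99 m.
Σ(b_i/K_i) = 10.6/2.08 + 6.26/140 + 12.8/0.302 + 6.33/0.00646 = 1027 d.
K_eq = L / Σ(b_i/K_i) = 35.99 / 1027 = 0.03503 m/day.
Q = K_eq · A · (Δh/L) = 0.03503 × 923 × (25.2/35.99) = 22.64 m³/day.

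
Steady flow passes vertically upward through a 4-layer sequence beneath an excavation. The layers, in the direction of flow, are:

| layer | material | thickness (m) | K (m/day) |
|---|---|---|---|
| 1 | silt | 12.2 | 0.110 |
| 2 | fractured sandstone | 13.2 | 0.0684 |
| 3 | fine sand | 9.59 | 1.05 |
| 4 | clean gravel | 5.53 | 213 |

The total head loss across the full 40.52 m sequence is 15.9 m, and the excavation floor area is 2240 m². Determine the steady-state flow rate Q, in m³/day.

114

Flow is perpendicular to layering, so the layers act in series and the equivalent K is the thickness-weighted harmonic mean.
Total thickness L = 12.2 + 13.2 + 9.59 + 5.53 = 40.52 m.
Σ(b_i/K_i) = 12.2/0.110 + 13.2/0.0684 + 9.59/1.05 + 5.53/213 = 313.1 d.
K_eq = L / Σ(b_i/K_i) = 40.52 / 313.1 = 0.1294 m/day.
Q = K_eq · A · (Δh/L) = 0.1294 × 2240 × (15.9/40.52) = 113.8 m³/day.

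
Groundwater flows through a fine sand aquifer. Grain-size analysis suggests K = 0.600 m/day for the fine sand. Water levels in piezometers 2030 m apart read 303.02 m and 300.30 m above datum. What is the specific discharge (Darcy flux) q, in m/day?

0.000804

Hydraulic gradient i = (303.02 − 300.30) / 2030 = 2.72 / 2030 = 0.001340.
Specific discharge q = K · i = 0.6000 × 0.001340 = 0.0008039 m/day.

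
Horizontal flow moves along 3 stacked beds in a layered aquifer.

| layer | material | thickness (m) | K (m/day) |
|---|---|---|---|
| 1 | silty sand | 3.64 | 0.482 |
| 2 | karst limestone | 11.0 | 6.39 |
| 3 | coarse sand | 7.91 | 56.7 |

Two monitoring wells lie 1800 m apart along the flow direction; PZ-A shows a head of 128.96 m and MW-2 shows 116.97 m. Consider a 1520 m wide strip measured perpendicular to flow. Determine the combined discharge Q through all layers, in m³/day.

5270

Flow is parallel to layering, so each bed carries its own Darcy discharge and the transmissivities add.
Σ(K_i·b_i) = 0.482×3.64 + 6.39×11.0 + 56.7×7.91 = 520.5 m²/day.
Hydraulic gradient i = (128.96 − 116.97) / 1800 = 11.99 / 1800 = 0.006661.
Q = Σ(K_i·b_i) · W · i = 520.5 × 1520 × 0.006661 = 5270 m³/day.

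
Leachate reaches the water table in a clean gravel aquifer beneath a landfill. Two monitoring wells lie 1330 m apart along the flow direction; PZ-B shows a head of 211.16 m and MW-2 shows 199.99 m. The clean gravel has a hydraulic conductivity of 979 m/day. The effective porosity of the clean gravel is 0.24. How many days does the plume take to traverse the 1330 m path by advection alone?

Hydraulic gradient i = (211.16 − 199.99) / 1330 = 11.17 / 1330 = 0.008398.
Darcy flux q = K · i = 979.0 × 0.008398 = 8.222 m/day.
Seepage velocity v = q / n_e = 8.222 / 0.24 = 34.26 m/day.
Travel time t = L / v = 1330 / 34.26 = 38.82 days.

38.8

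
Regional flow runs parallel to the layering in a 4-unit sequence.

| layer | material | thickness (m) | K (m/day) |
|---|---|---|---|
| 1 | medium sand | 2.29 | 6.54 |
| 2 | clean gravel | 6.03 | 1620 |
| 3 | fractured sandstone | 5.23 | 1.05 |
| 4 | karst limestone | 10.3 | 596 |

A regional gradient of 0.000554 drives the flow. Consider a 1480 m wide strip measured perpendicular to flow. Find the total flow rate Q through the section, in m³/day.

Flow is parallel to layering, so each bed carries its own Darcy discharge and the transmissivities add.
Σ(K_i·b_i) = 6.54×2.29 + 1620×6.03 + 1.05×5.23 + 596×10.3 = 15928 m²/day.
Hydraulic gradient i = 0.000554.
Q = Σ(K_i·b_i) · W · i = 15928 × 1480 × 0.0005540 = 13060 m³/day.

13100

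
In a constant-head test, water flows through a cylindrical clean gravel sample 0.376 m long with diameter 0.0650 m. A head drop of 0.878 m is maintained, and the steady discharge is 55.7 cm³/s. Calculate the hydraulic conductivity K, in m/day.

621

Cross-sectional area A = π·(d/2)² = π × (0.0650/2)² = 0.003318 m².
Convert discharge: 55.7 cm³/s = 5.570e-05 m³/s.
Darcy's law rearranged: K = Q·L / (A·Δh) = 5.570e-05 × 0.376 / (0.003318 × 0.878) = 0.007188 m/s = 621.1 m/day.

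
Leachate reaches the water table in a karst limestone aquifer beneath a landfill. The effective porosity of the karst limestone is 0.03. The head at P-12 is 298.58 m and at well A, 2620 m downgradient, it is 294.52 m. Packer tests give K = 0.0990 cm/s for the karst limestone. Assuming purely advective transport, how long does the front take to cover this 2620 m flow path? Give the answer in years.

Convert K: 0.0990 cm/s × 864 = 85.54 m/day.
Hydraulic gradient i = (298.58 − 294.52) / 2620 = 4.06 / 2620 = 0.001550.
Darcy flux q = K · i = 85.54 × 0.001550 = 0.1325 m/day.
Seepage velocity v = q / n_e = 0.1325 / 0.03 = 4.418 m/day.
Travel time t = L / v = 2620 / 4.418 = 593.0 days = 1.624 years.

1.62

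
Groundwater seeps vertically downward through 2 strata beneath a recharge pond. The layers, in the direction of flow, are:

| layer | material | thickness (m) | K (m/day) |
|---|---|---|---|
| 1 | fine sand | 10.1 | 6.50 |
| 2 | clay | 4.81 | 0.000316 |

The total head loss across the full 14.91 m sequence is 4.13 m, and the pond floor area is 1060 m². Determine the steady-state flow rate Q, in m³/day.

0.288

Flow is perpendicular to layering, so the layers act in series and the equivalent K is the thickness-weighted harmonic mean.
Total thickness L = 10.1 + 4.81 = 14.91 m.
Σ(b_i/K_i) = 10.1/6.50 + 4.81/0.000316 = 15223 d.
K_eq = L / Σ(b_i/K_i) = 14.91 / 15223 = 0.0009794 m/day.
Q = K_eq · A · (Δh/L) = 0.0009794 × 1060 × (4.13/14.91) = 0.2876 m³/day.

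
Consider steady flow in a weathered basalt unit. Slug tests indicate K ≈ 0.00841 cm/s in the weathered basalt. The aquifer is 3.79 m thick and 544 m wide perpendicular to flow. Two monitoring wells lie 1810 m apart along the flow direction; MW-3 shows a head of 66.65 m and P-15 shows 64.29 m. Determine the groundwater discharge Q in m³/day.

Convert K: 0.00841 cm/s × 864 = 7.266 m/day.
Cross-sectional area A = 544 × 3.79 = 2062 m².
Hydraulic gradient i = (66.65 − 64.29) / 1810 = 2.36 / 1810 = 0.001304.
Darcy's law: Q = K · A · i = 7.266 × 2062 × 0.001304 = 19.53 m³/day.

19.5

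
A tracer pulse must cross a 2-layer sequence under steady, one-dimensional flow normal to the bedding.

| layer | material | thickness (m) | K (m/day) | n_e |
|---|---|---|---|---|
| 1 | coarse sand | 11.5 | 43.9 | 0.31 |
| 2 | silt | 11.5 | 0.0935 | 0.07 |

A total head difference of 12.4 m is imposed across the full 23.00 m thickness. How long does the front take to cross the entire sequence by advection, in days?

43.4

With flow normal to the layers, continuity requires the same specific discharge q through every layer.
Σ(b_i/K_i) = 11.5/43.9 + 11.5/0.0935 = 123.3 d.
q = Δh / Σ(b_i/K_i) = 12.4 / 123.3 = 0.1006 m/day.
In each layer the seepage velocity is v_i = q/n_i, so the layer transit time is t_i = b_i·n_i / q:
  layer 1 (coarse sand): t_1 = 11.5 × 0.31 / 0.1006 = 35.44 d
  layer 2 (silt): t_2 = 11.5 × 0.07 / 0.1006 = 8.002 d
Total t = Σ t_i = 43.44 days.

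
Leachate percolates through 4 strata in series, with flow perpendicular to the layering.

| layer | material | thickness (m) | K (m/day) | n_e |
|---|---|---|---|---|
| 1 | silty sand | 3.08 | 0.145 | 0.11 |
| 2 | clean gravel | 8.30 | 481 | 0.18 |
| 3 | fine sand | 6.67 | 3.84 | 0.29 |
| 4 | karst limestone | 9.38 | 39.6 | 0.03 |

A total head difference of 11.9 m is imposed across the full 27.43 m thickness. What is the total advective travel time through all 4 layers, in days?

With flow normal to the layers, continuity requires the same specific discharge q through every layer.
Σ(b_i/K_i) = 3.08/0.145 + 8.30/481 + 6.67/3.84 + 9.38/39.6 = 23.23 d.
q = Δh / Σ(b_i/K_i) = 11.9 / 23.23 = 0.5122 m/day.
In each layer the seepage velocity is v_i = q/n_i, so the layer transit time is t_i = b_i·n_i / q:
  layer 1 (silty sand): t_1 = 3.08 × 0.11 / 0.5122 = 0.6614 d
  layer 2 (clean gravel): t_2 = 8.30 × 0.18 / 0.5122 = 2.917 d
  layer 3 (fine sand): t_3 = 6.67 × 0.29 / 0.5122 = 3.776 d
  layer 4 (karst limestone): t_4 = 9.38 × 0.03 / 0.5122 = 0.5494 d
Total t = Σ t_i = 7.904 days.

7.90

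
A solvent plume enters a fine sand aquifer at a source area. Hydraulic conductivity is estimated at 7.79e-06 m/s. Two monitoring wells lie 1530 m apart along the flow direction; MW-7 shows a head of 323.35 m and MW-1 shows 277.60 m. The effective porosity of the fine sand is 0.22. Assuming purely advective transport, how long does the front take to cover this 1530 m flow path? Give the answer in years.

Convert K: 7.79e-06 m/s × 86400 = 0.6731 m/day.
Hydraulic gradient i = (323.35 − 277.60) / 1530 = 45.75 / 1530 = 0.02990.
Darcy flux q = K · i = 0.6731 × 0.02990 = 0.02013 m/day.
Seepage velocity v = q / n_e = 0.02013 / 0.22 = 0.09148 m/day.
Travel time t = L / v = 1530 / 0.09148 = 16725 days = 45.79 years.

45.8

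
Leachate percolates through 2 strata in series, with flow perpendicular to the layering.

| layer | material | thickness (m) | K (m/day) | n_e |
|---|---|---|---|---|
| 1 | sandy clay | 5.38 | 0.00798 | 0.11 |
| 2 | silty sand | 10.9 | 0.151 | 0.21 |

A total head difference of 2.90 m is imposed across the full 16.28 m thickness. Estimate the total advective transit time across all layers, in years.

2.03

With flow normal to the layers, continuity requires the same specific discharge q through every layer.
Σ(b_i/K_i) = 5.38/0.00798 + 10.9/0.151 = 746.4 d.
q = Δh / Σ(b_i/K_i) = 2.90 / 746.4 = 0.003885 m/day.
In each layer the seepage velocity is v_i = q/n_i, so the layer transit time is t_i = b_i·n_i / q:
  layer 1 (sandy clay): t_1 = 5.38 × 0.11 / 0.003885 = 152.3 d
  layer 2 (silty sand): t_2 = 10.9 × 0.21 / 0.003885 = 589.1 d
Total t = Σ t_i = 741.4 days = 2.030 years.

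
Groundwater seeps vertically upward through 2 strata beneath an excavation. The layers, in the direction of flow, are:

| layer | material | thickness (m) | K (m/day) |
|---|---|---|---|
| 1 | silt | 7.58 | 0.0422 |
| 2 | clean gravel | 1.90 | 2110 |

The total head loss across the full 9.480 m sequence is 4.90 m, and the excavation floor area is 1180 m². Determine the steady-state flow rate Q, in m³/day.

Flow is perpendicular to layering, so the layers act in series and the equivalent K is the thickness-weighted harmonic mean.
Total thickness L = 7.58 + 1.90 = 9.480 m.
Σ(b_i/K_i) = 7.58/0.0422 + 1.90/2110 = 179.6 d.
K_eq = L / Σ(b_i/K_i) = 9.480 / 179.6 = 0.05278 m/day.
Q = K_eq · A · (Δh/L) = 0.05278 × 1180 × (4.90/9.480) = 32.19 m³/day.

32.2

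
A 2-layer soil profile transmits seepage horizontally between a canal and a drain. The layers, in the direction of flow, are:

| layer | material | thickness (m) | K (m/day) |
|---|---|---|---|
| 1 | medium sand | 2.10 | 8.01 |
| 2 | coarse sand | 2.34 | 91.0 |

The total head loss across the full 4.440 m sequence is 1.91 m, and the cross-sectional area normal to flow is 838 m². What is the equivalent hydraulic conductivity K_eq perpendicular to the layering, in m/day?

Flow is perpendicular to layering, so the layers act in series and the equivalent K is the thickness-weighted harmonic mean.
Total thickness L = 2.10 + 2.34 = 4.440 m.
Σ(b_i/K_i) = 2.10/8.01 + 2.34/91.0 = 0.2879 d.
K_eq = L / Σ(b_i/K_i) = 4.440 / 0.2879 = 15.42 m/day.

15.4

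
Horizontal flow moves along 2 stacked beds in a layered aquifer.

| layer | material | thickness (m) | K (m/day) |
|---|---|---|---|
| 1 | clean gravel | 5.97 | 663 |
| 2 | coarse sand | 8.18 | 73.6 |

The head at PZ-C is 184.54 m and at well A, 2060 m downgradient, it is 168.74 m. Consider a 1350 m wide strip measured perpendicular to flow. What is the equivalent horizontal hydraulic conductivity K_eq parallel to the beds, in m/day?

322

Flow is parallel to layering, so each bed carries its own Darcy discharge and the transmissivities add.
Σ(K_i·b_i) = 663×5.97 + 73.6×8.18 = 4560 m²/day.
Total thickness b = 14.15 m, so K_eq = Σ(K_i·b_i)/b = 322.3 m/day.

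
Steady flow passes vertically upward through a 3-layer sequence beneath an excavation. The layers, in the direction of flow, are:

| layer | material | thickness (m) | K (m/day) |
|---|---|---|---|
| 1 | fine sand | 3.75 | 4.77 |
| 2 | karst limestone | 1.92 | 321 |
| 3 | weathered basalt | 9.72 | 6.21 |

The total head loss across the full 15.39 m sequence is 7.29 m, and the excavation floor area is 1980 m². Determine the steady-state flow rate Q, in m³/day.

Flow is perpendicular to layering, so the layers act in series and the equivalent K is the thickness-weighted harmonic mean.
Total thickness L = 3.75 + 1.92 + 9.72 = 15.39 m.
Σ(b_i/K_i) = 3.75/4.77 + 1.92/321 + 9.72/6.21 = 2.357 d.
K_eq = L / Σ(b_i/K_i) = 15.39 / 2.357 = 6.528 m/day.
Q = K_eq · A · (Δh/L) = 6.528 × 1980 × (7.29/15.39) = 6123 m³/day.

6120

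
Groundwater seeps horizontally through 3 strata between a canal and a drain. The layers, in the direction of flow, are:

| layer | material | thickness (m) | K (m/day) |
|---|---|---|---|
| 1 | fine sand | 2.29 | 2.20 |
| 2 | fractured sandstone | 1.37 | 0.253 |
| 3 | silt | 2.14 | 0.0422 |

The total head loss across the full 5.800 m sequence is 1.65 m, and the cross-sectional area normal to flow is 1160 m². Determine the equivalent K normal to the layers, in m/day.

Flow is perpendicular to layering, so the layers act in series and the equivalent K is the thickness-weighted harmonic mean.
Total thickness L = 2.29 + 1.37 + 2.14 = 5.800 m.
Σ(b_i/K_i) = 2.29/2.20 + 1.37/0.253 + 2.14/0.0422 = 57.17 d.
K_eq = L / Σ(b_i/K_i) = 5.800 / 57.17 = 0.1015 m/day.

0.101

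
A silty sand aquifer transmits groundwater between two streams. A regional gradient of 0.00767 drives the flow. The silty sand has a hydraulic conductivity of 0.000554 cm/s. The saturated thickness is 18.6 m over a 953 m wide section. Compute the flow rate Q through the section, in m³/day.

65.1

Convert K: 0.000554 cm/s × 864 = 0.4787 m/day.
Cross-sectional area A = 953 × 18.6 = 17726 m².
Hydraulic gradient i = 0.00767.
Darcy's law: Q = K · A · i = 0.4787 × 17726 × 0.007670 = 65.08 m³/day.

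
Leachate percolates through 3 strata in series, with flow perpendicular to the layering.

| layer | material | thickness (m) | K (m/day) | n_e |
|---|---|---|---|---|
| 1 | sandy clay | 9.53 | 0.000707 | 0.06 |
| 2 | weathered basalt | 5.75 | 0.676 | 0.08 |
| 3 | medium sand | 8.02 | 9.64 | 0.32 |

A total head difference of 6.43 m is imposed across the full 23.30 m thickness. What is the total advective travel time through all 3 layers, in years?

With flow normal to the layers, continuity requires the same specific discharge q through every layer.
Σ(b_i/K_i) = 9.53/0.000707 + 5.75/0.676 + 8.02/9.64 = 13489 d.
q = Δh / Σ(b_i/K_i) = 6.43 / 13489 = 0.0004767 m/day.
In each layer the seepage velocity is v_i = q/n_i, so the layer transit time is t_i = b_i·n_i / q:
  layer 1 (sandy clay): t_1 = 9.53 × 0.06 / 0.0004767 = 1200 d
  layer 2 (weathered basalt): t_2 = 5.75 × 0.08 / 0.0004767 = 965.0 d
  layer 3 (medium sand): t_3 = 8.02 × 0.32 / 0.0004767 = 5384 d
Total t = Σ t_i = 7548 days = 20.67 years.

20.7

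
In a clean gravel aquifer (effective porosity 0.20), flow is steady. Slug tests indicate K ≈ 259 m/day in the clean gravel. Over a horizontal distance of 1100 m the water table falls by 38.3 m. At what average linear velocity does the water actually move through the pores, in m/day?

Hydraulic gradient i = Δh / L = 38.3 / 1100 = 0.03482.
Darcy flux q = K · i = 259.0 × 0.03482 = 9.018 m/day.
Seepage velocity v = q / n_e = 9.018 / 0.20 = 45.09 m/day.

45.1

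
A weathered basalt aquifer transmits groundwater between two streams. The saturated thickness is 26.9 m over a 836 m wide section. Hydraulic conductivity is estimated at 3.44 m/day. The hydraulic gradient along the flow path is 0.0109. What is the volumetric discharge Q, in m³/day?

843

Cross-sectional area A = 836 × 26.9 = 22488 m².
Hydraulic gradient i = 0.0109.
Darcy's law: Q = K · A · i = 3.440 × 22488 × 0.01090 = 843.2 m³/day.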